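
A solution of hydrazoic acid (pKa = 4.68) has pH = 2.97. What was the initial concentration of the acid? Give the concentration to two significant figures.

[H+] = 10^(-2.97) = 1.07 × 10^-3 M = x
Ka = 10^(−4.68) = 2.09 × 10^-5
Ka = x²/(C₀ − x) ⇒ C₀ = x + x²/Ka
C₀ = 1.07 × 10^-3 + (1.07 × 10^-3)²/(2.09 × 10^-5) = 5.58 × 10^-2 M

C₀ = 5.6 × 10^-2 M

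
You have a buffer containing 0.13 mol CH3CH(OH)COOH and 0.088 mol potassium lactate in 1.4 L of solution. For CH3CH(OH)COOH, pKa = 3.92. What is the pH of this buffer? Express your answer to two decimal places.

Henderson–Hasselbalch: pH = pKa + log([CH3CH(OH)COO-]/[CH3CH(OH)COOH]) = 3.92 + log(0.088/0.13)
pH = 3.92 + (-0.169) = 3.75

pH = 3.75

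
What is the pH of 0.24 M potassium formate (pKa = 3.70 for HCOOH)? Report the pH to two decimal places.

HCOO- is the conjugate base of the weak acid HCOOH.
Ka = 10^(−3.70) = 2.00 × 10^-4
Kb = Kw/Ka = 1.0×10^-14 / 2.00 × 10^-4 = 5.00 × 10^-11
Kb = [OH-]²/(0.24 − [OH-]) = 5.00 × 10^-11
Neglecting [OH-] in the denominator: [OH-] = √(5.00 × 10^-11 × 0.24) = 3.46 × 10^-6 M
pOH = 5.46, so pH = 14.00 − pOH = 8.54

pH = 8.54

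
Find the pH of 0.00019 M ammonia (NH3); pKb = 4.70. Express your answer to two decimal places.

pH = 9.72

NH3 + H2O ⇌ NH4+ + OH-
Kb = 10^(−4.70) = 2.00 × 10^-5
From the ICE table, Kb = [OH-]²/(0.00019 − [OH-]) = 2.00 × 10^-5.
The 5% rule fails; solving [OH-]² + Kb·[OH-] − Kb·C₀ = 0 exactly:
[OH-] = [−2e-05 + √(2e-05² + 1.52e-08)]/2 = 5.24 × 10^-5 M
pOH = −log(5.24 × 10^-5) = 4.28; pH = 14.00 − 4.28 = 9.72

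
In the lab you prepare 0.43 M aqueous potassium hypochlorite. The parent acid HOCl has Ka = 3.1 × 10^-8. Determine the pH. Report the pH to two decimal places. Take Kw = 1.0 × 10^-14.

pH = 10.57

OCl- is the conjugate base of the weak acid HOCl.
Kb = Kw/Ka = 1.0×10^-14 / 3.1 × 10^-8 = 3.23 × 10^-7
From the ICE table, Kb = [OH-]²/(0.43 − [OH-]) = 3.23 × 10^-7.
Since Kb ≪ C₀, [OH-] ≈ √(Kb·C₀) = 3.73 × 10^-4 M.
pOH = 3.43, so pH = 14.00 − pOH = 10.57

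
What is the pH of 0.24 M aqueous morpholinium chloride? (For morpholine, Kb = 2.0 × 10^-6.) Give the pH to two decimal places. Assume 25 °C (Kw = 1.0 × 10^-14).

C4H8ONH2+ is the conjugate acid of the weak base C4H8ONH.
Ka = Kw/Kb = 1.0×10^-14 / 2.0 × 10^-6 = 5.00 × 10^-9
Let x = [H+] at equilibrium. Ka = x²/(0.24 − x).
Neglecting x in the denominator: x = √(5.00 × 10^-9 × 0.24) = 3.46 × 10^-5 M
Check: 0.014% ionized — well under 5%, approximation valid.
pH = −log[H+] = −log(3.46 × 10^-5) = 4.46

pH = 4.46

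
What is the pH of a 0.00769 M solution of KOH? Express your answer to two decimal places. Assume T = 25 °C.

KOH is a strong base; [OH-] = 0.00769 M.
pOH = -log(0.00769) = 2.11
pH = 14.00 - 2.11 = 11.89

pH = 11.89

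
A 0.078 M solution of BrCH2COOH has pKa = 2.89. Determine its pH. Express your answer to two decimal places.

pH = 2.03

BrCH2COOH ⇌ BrCH2COO- + H+
Ka = 10^(−2.89) = 1.29 × 10^-3
From the ICE table, Ka = [H+]²/(0.078 − [H+]) = 1.29 × 10^-3.
Here C₀/Ka ≈ 60.5, so the small-[H+] approximation fails. Use the quadratic:
[H+] = (−Ka + √(Ka² + 4·Ka·C₀))/2 = 9.41 × 10^-3 M
pH = −log(9.41 × 10^-3) = 2.03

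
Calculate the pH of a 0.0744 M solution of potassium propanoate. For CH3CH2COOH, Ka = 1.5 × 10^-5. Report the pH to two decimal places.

pH = 8.85

CH3CH2COO- is the conjugate base of the weak acid CH3CH2COOH.
Kb = Kw/Ka = 1.0×10^-14 / 1.5 × 10^-5 = 6.67 × 10^-10
Kb = [OH-]²/(0.0744 − [OH-]) = 6.67 × 10^-10
Assume [OH-] ≪ 0.0744: [OH-] ≈ √(6.67 × 10^-10 × 0.0744) = 7.04 × 10^-6 M
Check: 0.0095% ionized — well under 5%, approximation valid.
pOH = 5.15, so pH = 14.00 − pOH = 8.85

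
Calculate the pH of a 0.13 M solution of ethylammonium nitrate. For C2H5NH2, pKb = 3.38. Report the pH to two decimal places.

pH = 5.75

C2H5NH3+ is the conjugate acid of the weak base C2H5NH2.
Kb = 10^(−3.38) = 4.17 × 10^-4
Ka = Kw/Kb = 1.0×10^-14 / 4.17 × 10^-4 = 2.40 × 10^-11
Let x = [H+] at equilibrium. Ka = x²/(0.13 − x).
Neglecting x in the denominator: x = √(2.40 × 10^-11 × 0.13) = 1.77 × 10^-6 M
(x/C₀ = 0.0014% < 5%, so the approximation holds.)
pH = −log(1.77 × 10^-6) = 5.75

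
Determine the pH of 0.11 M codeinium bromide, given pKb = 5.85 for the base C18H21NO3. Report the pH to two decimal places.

pH = 4.55

C18H22NO3+ is the conjugate acid of the weak base C18H21NO3.
Kb = 10^(−5.85) = 1.41 × 10^-6
Ka = Kw/Kb = 1.0×10^-14 / 1.41 × 10^-6 = 7.09 × 10^-9
Ka = x²/(0.11 − x) = 7.09 × 10^-9
Since Ka ≪ C₀, x ≈ √(Ka·C₀) = 2.79 × 10^-5 M.
(x/C₀ = 0.025% < 5%, so the approximation holds.)
pH = −log[H+] = −log(2.79 × 10^-5) = 4.55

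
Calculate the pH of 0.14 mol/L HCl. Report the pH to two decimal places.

HCl is a strong acid and dissociates completely, so [H+] = 0.14 M.
pH = -log(0.14) = 0.85

pH = 0.85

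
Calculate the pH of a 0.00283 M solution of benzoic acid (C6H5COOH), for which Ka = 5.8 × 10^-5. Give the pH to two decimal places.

pH = 3.42

C6H5COOH ⇌ C6H5COO- + H+
Let x = [H+] at equilibrium. Ka = x²/(0.00283 − x).
The 5% rule fails; solving x² + Ka·x − Ka·C₀ = 0 exactly:
x = [−5.8e-05 + √(5.8e-05² + 6.57e-07)]/2 = 3.77 × 10^-4 M
pH = −log(3.77 × 10^-4) = 3.42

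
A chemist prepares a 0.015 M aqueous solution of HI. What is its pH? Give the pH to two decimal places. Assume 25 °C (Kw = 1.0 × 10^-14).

HI is a strong acid and dissociates completely, so [H+] = 0.015 M.
pH = -log(0.015) = 1.82

pH = 1.82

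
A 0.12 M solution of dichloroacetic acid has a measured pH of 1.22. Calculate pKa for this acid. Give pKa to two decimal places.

[H+] = 10^(-1.22) = 6.03 × 10^-2 M
At equilibrium [HA] = 0.12 − 6.03 × 10^-2 = 5.97 × 10^-2 M
Ka = [H+][A-]/[HA] = (6.03 × 10^-2)² / 5.97 × 10^-2 = 6.09 × 10^-2
pKa = -log(6.09 × 10^-2) = 1.22

pKa = 1.22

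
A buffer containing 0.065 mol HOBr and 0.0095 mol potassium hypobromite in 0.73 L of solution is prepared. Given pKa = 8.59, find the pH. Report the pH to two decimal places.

Henderson–Hasselbalch: pH = pKa + log([OBr-]/[HOBr]) = 8.59 + log(0.0095/0.065)
pH = 8.59 + (-0.835) = 7.75

pH = 7.75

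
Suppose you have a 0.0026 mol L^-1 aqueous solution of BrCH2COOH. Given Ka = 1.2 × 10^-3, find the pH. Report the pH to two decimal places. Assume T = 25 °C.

pH = 2.90

BrCH2COOH ⇌ BrCH2COO- + H+
From the ICE table, Ka = [H+]²/(0.0026 − [H+]) = 1.2 × 10^-3.
[H+] is not negligible relative to C₀; solve [H+]² + 0.0012·[H+] − 3.12e-06 = 0.
[H+] = [−0.0012 + √(0.0012² + 1.25e-05)]/2 = 1.27 × 10^-3 M
pH = −log[H+] = −log(1.27 × 10^-3) = 2.90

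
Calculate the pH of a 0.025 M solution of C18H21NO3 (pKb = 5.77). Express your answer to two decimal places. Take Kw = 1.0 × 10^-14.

C18H21NO3 + H2O ⇌ C18H22NO3+ + OH-
Kb = 10^(−5.77) = 1.70 × 10^-6
From the ICE table, Kb = [OH-]²/(0.025 − [OH-]) = 1.70 × 10^-6.
Assume [OH-] ≪ 0.025: [OH-] ≈ √(1.70 × 10^-6 × 0.025) = 2.06 × 10^-4 M
Check: 0.82% ionized — well under 5%, approximation valid.
pOH = −log(2.06 × 10^-4) = 3.69; pH = 14.00 − 3.69 = 10.31

pH = 10.31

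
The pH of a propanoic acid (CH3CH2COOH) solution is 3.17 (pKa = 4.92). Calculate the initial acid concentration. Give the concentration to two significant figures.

[H+] = 10^(-3.17) = 6.76 × 10^-4 M = x
Ka = 10^(−4.92) = 1.20 × 10^-5
Ka = x²/(C₀ − x) ⇒ C₀ = x + x²/Ka
C₀ = 6.76 × 10^-4 + (6.76 × 10^-4)²/(1.20 × 10^-5) = 3.88 × 10^-2 M

C₀ = 3.9 × 10^-2 M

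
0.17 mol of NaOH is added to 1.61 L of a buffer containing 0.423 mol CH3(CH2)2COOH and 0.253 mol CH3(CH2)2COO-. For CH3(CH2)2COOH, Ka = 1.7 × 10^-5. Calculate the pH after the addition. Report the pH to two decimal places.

OH- converts CH3(CH2)2COOH to CH3(CH2)2COO-: CH3(CH2)2COOH → 0.253 mol, CH3(CH2)2COO- → 0.423 mol.
pKa = −log(1.7 × 10^-5) = 4.770
pH = pKa + log(n_CH3(CH2)2COO-/n_CH3(CH2)2COOH) = 4.770 + log(0.423/0.253) = 4.770 + (+0.223)

pH = 4.99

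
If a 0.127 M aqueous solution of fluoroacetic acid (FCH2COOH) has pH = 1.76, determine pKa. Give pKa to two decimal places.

pKa = 2.56

[H+] = 10^(-1.76) = 1.74 × 10^-2 M
At equilibrium [HA] = 0.127 − 1.74 × 10^-2 = 1.10 × 10^-1 M
Ka = [H+][A-]/[HA] = (1.74 × 10^-2)² / 1.10 × 10^-1 = 2.75 × 10^-3
pKa = -log(2.75 × 10^-3) = 2.56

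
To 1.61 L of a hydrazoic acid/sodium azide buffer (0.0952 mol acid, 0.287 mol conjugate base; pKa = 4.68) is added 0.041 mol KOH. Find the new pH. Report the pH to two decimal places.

pH = 5.46

After neutralization: n(HN3) = 0.0542 mol, n(N3-) = 0.328 mol.
Henderson–Hasselbalch with mole ratio 0.328/0.0542: pH = 4.68 + (+0.782)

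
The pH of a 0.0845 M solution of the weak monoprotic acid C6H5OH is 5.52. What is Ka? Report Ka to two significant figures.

[H+] = 10^(-5.52) = 3.02 × 10^-6 M
At equilibrium [HA] = 0.0845 − 3.02 × 10^-6 = 8.45 × 10^-2 M
Ka = [H+][A-]/[HA] = (3.02 × 10^-6)² / 8.45 × 10^-2 = 1.1 × 10^-10

Ka = 1.1 × 10^-10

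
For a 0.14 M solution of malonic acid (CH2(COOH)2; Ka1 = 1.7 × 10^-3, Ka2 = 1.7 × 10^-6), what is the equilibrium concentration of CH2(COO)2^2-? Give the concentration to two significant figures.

1.7 × 10^-6 M

First ionization gives [H+] ≈ [CH2(COOH)COO-] = 1.46 × 10^-2 M.
Second step: Ka2 = [H+][CH2(COO)2^2-]/[CH2(COOH)COO-] ≈ [CH2(COO)2^2-] (since [H+] ≈ [CH2(COOH)COO-]).
So [CH2(COO)2^2-] ≈ Ka2.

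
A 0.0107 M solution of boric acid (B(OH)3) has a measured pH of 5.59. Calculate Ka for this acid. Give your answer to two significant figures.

Ka = 6.2 × 10^-10

[H+] = 10^(-5.59) = 2.57 × 10^-6 M
At equilibrium [HA] = 0.0107 − 2.57 × 10^-6 = 1.07 × 10^-2 M
Ka = [H+][A-]/[HA] = (2.57 × 10^-6)² / 1.07 × 10^-2 = 6.2 × 10^-10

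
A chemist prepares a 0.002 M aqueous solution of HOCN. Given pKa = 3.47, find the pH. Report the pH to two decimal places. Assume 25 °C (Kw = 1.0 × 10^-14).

HOCN ⇌ OCN- + H+
Ka = 10^(−3.47) = 3.39 × 10^-4
Ka = [H+]²/(0.002 − [H+]) = 3.39 × 10^-4
The 5% rule fails; solving [H+]² + Ka·[H+] − Ka·C₀ = 0 exactly:
[H+] = (−Ka + √(Ka² + 4·Ka·C₀))/2 = 6.71 × 10^-4 M
pH = −log[H+] = −log(6.71 × 10^-4) = 3.17

pH = 3.17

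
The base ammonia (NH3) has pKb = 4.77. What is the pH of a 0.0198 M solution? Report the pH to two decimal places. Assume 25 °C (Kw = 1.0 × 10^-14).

NH3 + H2O ⇌ NH4+ + OH-
Kb = 10^(−4.77) = 1.70 × 10^-5
Kb = x²/(0.0198 − x) = 1.70 × 10^-5
Assume x ≪ 0.0198: x ≈ √(1.70 × 10^-5 × 0.0198) = 5.80 × 10^-4 M
pOH = 3.24, so pH = 14.00 − pOH = 10.76

pH = 10.76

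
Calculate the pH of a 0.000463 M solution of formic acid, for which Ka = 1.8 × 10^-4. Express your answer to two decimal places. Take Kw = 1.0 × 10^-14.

HCOOH ⇌ HCOO- + H+
Ka = [H+]²/(0.000463 − [H+]) = 1.8 × 10^-4
The 5% rule fails; solving [H+]² + Ka·[H+] − Ka·C₀ = 0 exactly:
[H+] = (−Ka + √(Ka² + 4·Ka·C₀))/2 = 2.12 × 10^-4 M
pH = −log(2.12 × 10^-4) = 3.67

pH = 3.67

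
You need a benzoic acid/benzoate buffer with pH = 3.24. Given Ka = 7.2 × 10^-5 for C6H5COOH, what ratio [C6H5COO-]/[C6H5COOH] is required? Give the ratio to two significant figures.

pKa = -log(7.2 × 10^-5) = 4.143
pH = pKa + log(r) ⇒ log(r) = 3.24 − 4.143 = -0.903
r = [C6H5COO-]/[C6H5COOH] = 10^(-0.903) = 0.125

ratio = 0.13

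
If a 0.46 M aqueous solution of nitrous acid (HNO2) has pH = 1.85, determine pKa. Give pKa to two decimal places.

[H+] = 10^(-1.85) = 1.41 × 10^-2 M
At equilibrium [HA] = 0.46 − 1.41 × 10^-2 = 4.46 × 10^-1 M
Ka = [H+][A-]/[HA] = (1.41 × 10^-2)² / 4.46 × 10^-1 = 4.46 × 10^-4
pKa = -log(4.46 × 10^-4) = 3.35

pKa = 3.35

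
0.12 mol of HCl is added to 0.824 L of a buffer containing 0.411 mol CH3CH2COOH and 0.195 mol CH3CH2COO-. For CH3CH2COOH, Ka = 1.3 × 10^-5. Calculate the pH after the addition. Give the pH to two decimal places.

pH = 4.04

After neutralization: n(CH3CH2COOH) = 0.531 mol, n(CH3CH2COO-) = 0.075 mol.
pKa = −log(1.3 × 10^-5) = 4.886
pH = pKa + log([A⁻]/[HA]) = 4.886 + log(0.075/0.531) = 4.886 -0.850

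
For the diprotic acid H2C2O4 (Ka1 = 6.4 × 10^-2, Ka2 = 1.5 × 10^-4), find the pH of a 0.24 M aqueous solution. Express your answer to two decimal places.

Ka1 ≫ Ka2, so treat the first dissociation as the only significant source of H+.
Ka1 = x²/(0.24 − x) = 6.4 × 10^-2
Solving the quadratic: x = (−Ka1 + √(Ka1² + 4·Ka1·C₀))/2 = 9.60 × 10^-2 M
pH = −log(9.60 × 10^-2) = 1.02

pH = 1.02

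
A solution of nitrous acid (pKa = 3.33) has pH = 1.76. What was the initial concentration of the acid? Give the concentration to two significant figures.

[H+] = 10^(-1.76) = 1.74 × 10^-2 M = x
Ka = 10^(−3.33) = 4.68 × 10^-4
Ka = x²/(C₀ − x) ⇒ C₀ = x + x²/Ka
C₀ = 1.74 × 10^-2 + (1.74 × 10^-2)²/(4.68 × 10^-4) = 6.64 × 10^-1 M

C₀ = 6.6 × 10^-1 M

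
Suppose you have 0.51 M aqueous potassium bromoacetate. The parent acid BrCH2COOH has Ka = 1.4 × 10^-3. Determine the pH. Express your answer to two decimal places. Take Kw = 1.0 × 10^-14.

pH = 8.28

BrCH2COO- is the conjugate base of the weak acid BrCH2COOH.
Kb = Kw/Ka = 1.0×10^-14 / 1.4 × 10^-3 = 7.14 × 10^-12
From the ICE table, Kb = [OH-]²/(0.51 − [OH-]) = 7.14 × 10^-12.
Neglecting [OH-] in the denominator: [OH-] = √(7.14 × 10^-12 × 0.51) = 1.91 × 10^-6 M
Check: 0.00037% ionized — well under 5%, approximation valid.
pOH = 5.72, so pH = 14.00 − pOH = 8.28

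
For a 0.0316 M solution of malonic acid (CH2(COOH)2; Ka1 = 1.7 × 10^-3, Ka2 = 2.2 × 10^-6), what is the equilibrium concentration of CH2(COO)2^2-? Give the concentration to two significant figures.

2.2 × 10^-6 M

First ionization gives [H+] ≈ [CH2(COOH)COO-] = 6.53 × 10^-3 M.
Second step: Ka2 = [H+][CH2(COO)2^2-]/[CH2(COOH)COO-] ≈ [CH2(COO)2^2-] (since [H+] ≈ [CH2(COOH)COO-]).
So [CH2(COO)2^2-] ≈ Ka2.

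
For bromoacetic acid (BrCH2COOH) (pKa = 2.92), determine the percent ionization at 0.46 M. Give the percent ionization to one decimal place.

5.0%

BrCH2COOH ⇌ BrCH2COO- + H+; let x = [H+] at equilibrium.
Ka = 10^(−2.92) = 1.20 × 10^-3
Ka = x²/(C₀ − x); solving the quadratic gives x = 2.29 × 10^-2 M.
Fraction ionized = 2.29 × 10^-2 / 0.46 = 0.0498 → 5.0%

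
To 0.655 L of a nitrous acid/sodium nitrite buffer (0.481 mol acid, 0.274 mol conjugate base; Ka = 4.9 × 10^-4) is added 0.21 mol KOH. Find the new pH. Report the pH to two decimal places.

After neutralization: n(HNO2) = 0.271 mol, n(NO2-) = 0.484 mol.
pKa = −log(4.9 × 10^-4) = 3.310
pH = pKa + log([A⁻]/[HA]) = 3.310 + log(0.484/0.271) = 3.310 +0.252

pH = 3.56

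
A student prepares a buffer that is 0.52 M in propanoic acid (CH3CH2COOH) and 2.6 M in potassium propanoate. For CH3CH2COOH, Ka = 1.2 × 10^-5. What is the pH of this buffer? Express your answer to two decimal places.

pKa = −log(1.2 × 10^-5) = 4.921
Henderson–Hasselbalch: pH = pKa + log([CH3CH2COO-]/[CH3CH2COOH]) = 4.921 + log(2.6/0.52)
pH = 4.921 + (+0.699) = 5.62

pH = 5.62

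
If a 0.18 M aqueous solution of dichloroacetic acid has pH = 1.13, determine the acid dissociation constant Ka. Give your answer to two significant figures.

Ka = 5.2 × 10^-2

[H+] = 10^(-1.13) = 7.41 × 10^-2 M
At equilibrium [HA] = 0.18 − 7.41 × 10^-2 = 1.06 × 10^-1 M
Ka = [H+][A-]/[HA] = (7.41 × 10^-2)² / 1.06 × 10^-1 = 5.2 × 10^-2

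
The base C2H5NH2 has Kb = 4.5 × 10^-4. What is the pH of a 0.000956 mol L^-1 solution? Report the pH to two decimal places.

C2H5NH2 + H2O ⇌ C2H5NH3+ + OH-
Kb = [OH-]²/(0.000956 − [OH-]) = 4.5 × 10^-4
[OH-] is not negligible relative to C₀; solve [OH-]² + 0.00045·[OH-] − 4.3e-07 = 0.
[OH-] = [−0.00045 + √(0.00045² + 1.72e-06)]/2 = 4.68 × 10^-4 M
pOH = −log(4.68 × 10^-4) = 3.33; pH = 14.00 − 3.33 = 10.67

pH = 10.67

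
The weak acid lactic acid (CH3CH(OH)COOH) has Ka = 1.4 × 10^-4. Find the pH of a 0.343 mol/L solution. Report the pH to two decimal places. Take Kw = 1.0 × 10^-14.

pH = 2.16

CH3CH(OH)COOH ⇌ CH3CH(OH)COO- + H+
From the ICE table, Ka = [H+]²/(0.343 − [H+]) = 1.4 × 10^-4.
Neglecting [H+] in the denominator: [H+] = √(1.4 × 10^-4 × 0.343) = 6.93 × 10^-3 M
Check: 2% ionized — well under 5%, approximation valid.
pH = −log[H+] = −log(6.93 × 10^-3) = 2.16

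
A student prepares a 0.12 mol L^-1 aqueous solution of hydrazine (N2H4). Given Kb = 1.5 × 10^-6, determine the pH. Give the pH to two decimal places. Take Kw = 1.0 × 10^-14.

pH = 10.63

N2H4 + H2O ⇌ N2H5+ + OH-
Kb = [OH-]²/(0.12 − [OH-]) = 1.5 × 10^-6
Assume [OH-] ≪ 0.12: [OH-] ≈ √(1.5 × 10^-6 × 0.12) = 4.24 × 10^-4 M
pOH = 3.37, so pH = 14.00 − pOH = 10.63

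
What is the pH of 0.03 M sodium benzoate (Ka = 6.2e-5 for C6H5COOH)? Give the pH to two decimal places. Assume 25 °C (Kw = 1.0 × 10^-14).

pH = 8.34

C6H5COO- is the conjugate base of the weak acid C6H5COOH.
Kb = Kw/Ka = 1.0×10^-14 / 6.2 × 10^-5 = 1.61 × 10^-10
Kb = x²/(0.03 − x) = 1.61 × 10^-10
Since Kb ≪ C₀, x ≈ √(Kb·C₀) = 2.20 × 10^-6 M.
Check: 0.0073% ionized — well under 5%, approximation valid.
pOH = −log(2.20 × 10^-6) = 5.66; pH = 14.00 − 5.66 = 8.34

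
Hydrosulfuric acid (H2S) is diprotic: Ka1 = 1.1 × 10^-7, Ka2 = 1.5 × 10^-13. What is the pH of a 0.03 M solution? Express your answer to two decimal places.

Ka1 ≫ Ka2, so treat the first dissociation as the only significant source of H+.
Ka1 = x²/(0.03 − x) = 1.1 × 10^-7
x ≈ √(1.1 × 10^-7 × 0.03) = 5.74 × 10^-5 M
pH = −log(5.74 × 10^-5) = 4.24

pH = 4.24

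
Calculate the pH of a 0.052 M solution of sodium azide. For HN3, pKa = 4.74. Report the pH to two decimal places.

pH = 8.73

N3- is the conjugate base of the weak acid HN3.
Ka = 10^(−4.74) = 1.82 × 10^-5
Kb = Kw/Ka = 1.0×10^-14 / 1.82 × 10^-5 = 5.49 × 10^-10
Kb = x²/(0.052 − x) = 5.49 × 10^-10
Since Kb ≪ C₀, x ≈ √(Kb·C₀) = 5.34 × 10^-6 M.
pOH = 5.27, so pH = 14.00 − pOH = 8.73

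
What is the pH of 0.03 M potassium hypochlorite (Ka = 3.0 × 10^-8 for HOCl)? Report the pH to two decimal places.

OCl- is the conjugate base of the weak acid HOCl.
Kb = Kw/Ka = 1.0×10^-14 / 3.0 × 10^-8 = 3.33 × 10^-7
From the ICE table, Kb = [OH-]²/(0.03 − [OH-]) = 3.33 × 10^-7.
Since Kb ≪ C₀, [OH-] ≈ √(Kb·C₀) = 9.99 × 10^-5 M.
pOH = 4.00, so pH = 14.00 − pOH = 10.00

pH = 10.00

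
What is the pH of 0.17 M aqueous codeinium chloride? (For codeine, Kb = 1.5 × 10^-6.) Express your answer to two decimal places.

pH = 4.47

C18H22NO3+ is the conjugate acid of the weak base C18H21NO3.
Ka = Kw/Kb = 1.0×10^-14 / 1.5 × 10^-6 = 6.67 × 10^-9
From the ICE table, Ka = [H+]²/(0.17 − [H+]) = 6.67 × 10^-9.
Neglecting [H+] in the denominator: [H+] = √(6.67 × 10^-9 × 0.17) = 3.37 × 10^-5 M
pH = −log(3.37 × 10^-5) = 4.47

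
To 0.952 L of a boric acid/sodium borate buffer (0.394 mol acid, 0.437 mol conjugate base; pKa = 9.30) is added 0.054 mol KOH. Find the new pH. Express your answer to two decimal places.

After neutralization: n(B(OH)3) = 0.34 mol, n(B(OH)4-) = 0.491 mol.
pH = pKa + log([A⁻]/[HA]) = 9.30 + log(0.491/0.34) = 9.30 +0.160

pH = 9.46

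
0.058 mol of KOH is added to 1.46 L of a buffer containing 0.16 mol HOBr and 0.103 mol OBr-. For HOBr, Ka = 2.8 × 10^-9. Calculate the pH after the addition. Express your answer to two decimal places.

pH = 8.75

After neutralization: n(HOBr) = 0.102 mol, n(OBr-) = 0.161 mol.
pKa = −log(2.8 × 10^-9) = 8.553
pH = pKa + log([A⁻]/[HA]) = 8.553 + log(0.161/0.102) = 8.553 +0.198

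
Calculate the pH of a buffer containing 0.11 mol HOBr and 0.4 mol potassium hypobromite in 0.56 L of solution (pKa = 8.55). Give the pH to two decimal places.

Henderson–Hasselbalch: pH = pKa + log([OBr-]/[HOBr]) = 8.55 + log(0.4/0.11)
pH = 8.55 + (+0.561) = 9.11

pH = 9.11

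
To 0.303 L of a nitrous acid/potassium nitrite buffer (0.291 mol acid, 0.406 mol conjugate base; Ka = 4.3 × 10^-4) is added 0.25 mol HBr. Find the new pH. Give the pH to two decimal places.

pH = 2.83

Added H+ converts NO2- to HNO2: HNO2 → 0.541 mol, NO2- → 0.156 mol.
pKa = −log(4.3 × 10^-4) = 3.367
Henderson–Hasselbalch with mole ratio 0.156/0.541: pH = 3.367 + (-0.540)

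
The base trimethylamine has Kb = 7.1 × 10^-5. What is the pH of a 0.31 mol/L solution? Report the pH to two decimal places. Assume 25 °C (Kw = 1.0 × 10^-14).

pH = 11.67

(CH3)3N + H2O ⇌ (CH3)3NH+ + OH-
Kb = x²/(0.31 − x) = 7.1 × 10^-5
Assume x ≪ 0.31: x ≈ √(7.1 × 10^-5 × 0.31) = 4.69 × 10^-3 M
pOH = −log(4.69 × 10^-3) = 2.33; pH = 14.00 − 2.33 = 11.67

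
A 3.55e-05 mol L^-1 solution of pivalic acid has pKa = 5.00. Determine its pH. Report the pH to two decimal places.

(CH3)3CCOOH ⇌ (CH3)3CCOO- + H+
Ka = 10^(−5.00) = 1.00 × 10^-5
Ka = x²/(3.55e-05 − x) = 1.00 × 10^-5
Here C₀/Ka ≈ 3.55, so the small-x approximation fails. Use the quadratic:
x = (−Ka + √(Ka² + 4·Ka·C₀))/2 = 1.45 × 10^-5 M
pH = −log[H+] = −log(1.45 × 10^-5) = 4.84

pH = 4.84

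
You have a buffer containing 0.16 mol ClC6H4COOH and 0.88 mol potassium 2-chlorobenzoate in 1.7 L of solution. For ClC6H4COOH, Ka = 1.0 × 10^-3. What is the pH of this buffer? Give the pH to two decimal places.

pH = 3.74

pKa = −log(1.0 × 10^-3) = 3.000
Using pH = pKa + log([base]/[acid]) with [base]/[acid] = 0.88/0.16:
pH = 3.000 + (+0.740) = 3.74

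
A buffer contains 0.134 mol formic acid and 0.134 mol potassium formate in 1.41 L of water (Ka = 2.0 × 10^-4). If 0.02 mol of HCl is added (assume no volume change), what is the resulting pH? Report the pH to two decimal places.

pH = 3.57

Added H+ converts HCOO- to HCOOH: HCOOH → 0.154 mol, HCOO- → 0.114 mol.
pKa = −log(2.0 × 10^-4) = 3.699
pH = pKa + log([A⁻]/[HA]) = 3.699 + log(0.114/0.154) = 3.699 -0.131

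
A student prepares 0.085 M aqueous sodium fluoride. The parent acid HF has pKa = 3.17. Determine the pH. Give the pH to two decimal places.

pH = 8.05

F- is the conjugate base of the weak acid HF.
Ka = 10^(−3.17) = 6.76 × 10^-4
Kb = Kw/Ka = 1.0×10^-14 / 6.76 × 10^-4 = 1.48 × 10^-11
From the ICE table, Kb = [OH-]²/(0.085 − [OH-]) = 1.48 × 10^-11.
Since Kb ≪ C₀, [OH-] ≈ √(Kb·C₀) = 1.12 × 10^-6 M.
Check: 0.0013% ionized — well under 5%, approximation valid.
pOH = −log(1.12 × 10^-6) = 5.95; pH = 14.00 − 5.95 = 8.05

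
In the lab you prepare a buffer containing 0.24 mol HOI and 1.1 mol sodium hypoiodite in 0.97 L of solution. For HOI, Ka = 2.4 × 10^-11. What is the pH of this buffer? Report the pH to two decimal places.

pH = 11.28

pKa = −log(2.4 × 10^-11) = 10.620
pH = pKa + log([A⁻]/[HA]) = 10.620 + log(1.1/0.24)
pH = 10.620 + (+0.661) = 11.28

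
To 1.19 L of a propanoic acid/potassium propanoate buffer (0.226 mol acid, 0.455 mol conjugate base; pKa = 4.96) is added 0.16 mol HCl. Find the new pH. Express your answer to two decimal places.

After neutralization: n(CH3CH2COOH) = 0.386 mol, n(CH3CH2COO-) = 0.295 mol.
pH = pKa + log(n_CH3CH2COO-/n_CH3CH2COOH) = 4.96 + log(0.295/0.386) = 4.96 + (-0.117)

pH = 4.84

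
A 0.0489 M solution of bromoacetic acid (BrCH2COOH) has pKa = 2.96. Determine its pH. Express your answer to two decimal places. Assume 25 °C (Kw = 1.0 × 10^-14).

BrCH2COOH ⇌ BrCH2COO- + H+
Ka = 10^(−2.96) = 1.10 × 10^-3
Let x = [H+] at equilibrium. Ka = x²/(0.0489 − x).
The 5% rule fails; solving x² + Ka·x − Ka·C₀ = 0 exactly:
x = (−Ka + √(Ka² + 4·Ka·C₀))/2 = 6.80 × 10^-3 M
pH = −log(6.80 × 10^-3) = 2.17

pH = 2.17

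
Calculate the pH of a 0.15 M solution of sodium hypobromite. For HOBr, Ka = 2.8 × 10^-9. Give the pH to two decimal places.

OBr- is the conjugate base of the weak acid HOBr.
Kb = Kw/Ka = 1.0×10^-14 / 2.8 × 10^-9 = 3.57 × 10^-6
Kb = [OH-]²/(0.15 − [OH-]) = 3.57 × 10^-6
Neglecting [OH-] in the denominator: [OH-] = √(3.57 × 10^-6 × 0.15) = 7.32 × 10^-4 M
pOH = 3.14, so pH = 14.00 − pOH = 10.86

pH = 10.86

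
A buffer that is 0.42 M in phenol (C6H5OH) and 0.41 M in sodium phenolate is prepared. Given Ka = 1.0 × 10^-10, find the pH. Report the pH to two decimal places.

pKa = −log(1.0 × 10^-10) = 10.000
Using pH = pKa + log([base]/[acid]) with [base]/[acid] = 0.41/0.42:
pH = 10.000 + (-0.010) = 9.99

pH = 9.99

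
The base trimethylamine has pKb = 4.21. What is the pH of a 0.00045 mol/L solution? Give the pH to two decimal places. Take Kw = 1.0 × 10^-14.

pH = 10.14

(CH3)3N + H2O ⇌ (CH3)3NH+ + OH-
Kb = 10^(−4.21) = 6.17 × 10^-5
From the ICE table, Kb = x²/(0.00045 − x) = 6.17 × 10^-5.
The 5% rule fails; solving x² + Kb·x − Kb·C₀ = 0 exactly:
x = (−Kb + √(Kb² + 4·Kb·C₀))/2 = 1.39 × 10^-4 M
pOH = 3.86, so pH = 14.00 − pOH = 10.14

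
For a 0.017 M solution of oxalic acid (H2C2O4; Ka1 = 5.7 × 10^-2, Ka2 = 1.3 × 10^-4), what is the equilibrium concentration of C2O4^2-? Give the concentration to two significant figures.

First ionization gives [H+] ≈ [HC2O4-] = 1.37 × 10^-2 M.
Second step: Ka2 = [H+][C2O4^2-]/[HC2O4-] ≈ [C2O4^2-] (since [H+] ≈ [HC2O4-]).
So [C2O4^2-] ≈ Ka2.

1.3 × 10^-4 M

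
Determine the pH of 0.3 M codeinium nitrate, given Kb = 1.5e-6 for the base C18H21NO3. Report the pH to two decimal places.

pH = 4.35

C18H22NO3+ is the conjugate acid of the weak base C18H21NO3.
Ka = Kw/Kb = 1.0×10^-14 / 1.5 × 10^-6 = 6.67 × 10^-9
Ka = [H+]²/(0.3 − [H+]) = 6.67 × 10^-9
Assume [H+] ≪ 0.3: [H+] ≈ √(6.67 × 10^-9 × 0.3) = 4.47 × 10^-5 M
pH = −log[H+] = −log(4.47 × 10^-5) = 4.35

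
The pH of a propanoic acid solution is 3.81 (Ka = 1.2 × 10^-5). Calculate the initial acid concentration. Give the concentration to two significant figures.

C₀ = 2.2 × 10^-3 M

[H+] = 10^(-3.81) = 1.55 × 10^-4 M = x
Ka = x²/(C₀ − x) ⇒ C₀ = x + x²/Ka
C₀ = 1.55 × 10^-4 + (1.55 × 10^-4)²/(1.2 × 10^-5) = 2.16 × 10^-3 M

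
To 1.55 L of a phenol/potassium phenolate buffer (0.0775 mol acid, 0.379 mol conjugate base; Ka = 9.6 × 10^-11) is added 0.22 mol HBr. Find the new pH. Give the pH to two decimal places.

Added H+ converts C6H5O- to C6H5OH: C6H5OH → 0.297 mol, C6H5O- → 0.159 mol.
pKa = −log(9.6 × 10^-11) = 10.018
pH = pKa + log(n_C6H5O-/n_C6H5OH) = 10.018 + log(0.159/0.297) = 10.018 + (-0.271)

pH = 9.75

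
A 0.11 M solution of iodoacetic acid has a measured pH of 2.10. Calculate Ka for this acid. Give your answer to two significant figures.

Ka = 6.2 × 10^-4

[H+] = 10^(-2.10) = 7.94 × 10^-3 M
At equilibrium [HA] = 0.11 − 7.94 × 10^-3 = 1.02 × 10^-1 M
Ka = [H+][A-]/[HA] = (7.94 × 10^-3)² / 1.02 × 10^-1 = 6.2 × 10^-4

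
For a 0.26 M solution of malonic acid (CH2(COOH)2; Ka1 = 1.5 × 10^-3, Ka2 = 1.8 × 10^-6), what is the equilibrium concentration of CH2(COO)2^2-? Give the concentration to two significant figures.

1.8 × 10^-6 M

First ionization gives [H+] ≈ [CH2(COOH)COO-] = 1.90 × 10^-2 M.
Second step: Ka2 = [H+][CH2(COO)2^2-]/[CH2(COOH)COO-] ≈ [CH2(COO)2^2-] (since [H+] ≈ [CH2(COOH)COO-]).
So [CH2(COO)2^2-] ≈ Ka2.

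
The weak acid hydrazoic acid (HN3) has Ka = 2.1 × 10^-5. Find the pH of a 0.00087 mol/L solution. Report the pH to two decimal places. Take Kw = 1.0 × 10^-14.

pH = 3.90

HN3 ⇌ N3- + H+
Ka = x²/(0.00087 − x) = 2.1 × 10^-5
The 5% rule fails; solving x² + Ka·x − Ka·C₀ = 0 exactly:
x = [−2.1e-05 + √(2.1e-05² + 7.31e-08)]/2 = 1.25 × 10^-4 M
pH = −log(1.25 × 10^-4) = 3.90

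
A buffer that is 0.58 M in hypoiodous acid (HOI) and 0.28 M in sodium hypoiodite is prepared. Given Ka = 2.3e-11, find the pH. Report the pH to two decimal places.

pH = 10.32

pKa = −log(2.3 × 10^-11) = 10.638
Henderson–Hasselbalch: pH = pKa + log([OI-]/[HOI]) = 10.638 + log(0.28/0.58)
pH = 10.638 + (-0.316) = 10.32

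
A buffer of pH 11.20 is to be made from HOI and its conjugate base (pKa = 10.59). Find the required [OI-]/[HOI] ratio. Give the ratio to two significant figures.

pH = pKa + log(r) ⇒ log(r) = 11.20 − 10.59 = +0.61
r = [OI-]/[HOI] = 10^(+0.61) = 4.07

ratio = 4.1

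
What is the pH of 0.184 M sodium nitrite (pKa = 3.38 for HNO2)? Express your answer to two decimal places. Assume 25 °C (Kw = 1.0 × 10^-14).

NO2- is the conjugate base of the weak acid HNO2.
Ka = 10^(−3.38) = 4.17 × 10^-4
Kb = Kw/Ka = 1.0×10^-14 / 4.17 × 10^-4 = 2.40 × 10^-11
From the ICE table, Kb = [OH-]²/(0.184 − [OH-]) = 2.40 × 10^-11.
Assume [OH-] ≪ 0.184: [OH-] ≈ √(2.40 × 10^-11 × 0.184) = 2.10 × 10^-6 M
([OH-]/C₀ = 0.0011% < 5%, so the approximation holds.)
pOH = −log(2.10 × 10^-6) = 5.68; pH = 14.00 − 5.68 = 8.32

pH = 8.32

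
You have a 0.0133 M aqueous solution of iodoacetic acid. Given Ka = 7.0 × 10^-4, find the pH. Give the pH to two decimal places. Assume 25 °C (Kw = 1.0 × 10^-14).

pH = 2.57

ICH2COOH ⇌ ICH2COO- + H+
Let x = [H+] at equilibrium. Ka = x²/(0.0133 − x).
The 5% rule fails; solving x² + Ka·x − Ka·C₀ = 0 exactly:
x = (−Ka + √(Ka² + 4·Ka·C₀))/2 = 2.72 × 10^-3 M
pH = −log[H+] = −log(2.72 × 10^-3) = 2.57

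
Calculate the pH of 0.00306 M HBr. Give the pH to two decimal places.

pH = 2.51

HBr is a strong acid and dissociates completely, so [H+] = 0.00306 M.
pH = -log(0.00306) = 2.51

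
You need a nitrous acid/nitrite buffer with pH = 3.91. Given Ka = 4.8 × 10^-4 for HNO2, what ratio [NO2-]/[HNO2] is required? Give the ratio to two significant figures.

ratio = 3.9

pKa = -log(4.8 × 10^-4) = 3.319
pH = pKa + log(r) ⇒ log(r) = 3.91 − 3.319 = +0.591
r = [NO2-]/[HNO2] = 10^(+0.591) = 3.9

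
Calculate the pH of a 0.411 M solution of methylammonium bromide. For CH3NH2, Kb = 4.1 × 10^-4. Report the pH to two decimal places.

pH = 5.50

CH3NH3+ is the conjugate acid of the weak base CH3NH2.
Ka = Kw/Kb = 1.0×10^-14 / 4.1 × 10^-4 = 2.44 × 10^-11
From the ICE table, Ka = x²/(0.411 − x) = 2.44 × 10^-11.
Neglecting x in the denominator: x = √(2.44 × 10^-11 × 0.411) = 3.17 × 10^-6 M
(x/C₀ = 0.00077% < 5%, so the approximation holds.)
pH = −log(3.17 × 10^-6) = 5.50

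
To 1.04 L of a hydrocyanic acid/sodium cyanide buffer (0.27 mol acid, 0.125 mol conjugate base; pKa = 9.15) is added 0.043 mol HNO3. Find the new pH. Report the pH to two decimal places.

After neutralization: n(HCN) = 0.313 mol, n(CN-) = 0.082 mol.
pH = pKa + log([A⁻]/[HA]) = 9.15 + log(0.082/0.313) = 9.15 -0.582

pH = 8.57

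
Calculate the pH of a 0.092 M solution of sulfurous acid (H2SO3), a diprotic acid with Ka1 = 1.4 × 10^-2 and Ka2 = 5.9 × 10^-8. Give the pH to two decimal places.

pH = 1.53

Since Ka1 ≫ Ka2, the first ionization dominates [H+].
Ka1 = x²/(0.092 − x) = 1.4 × 10^-2
Solving the quadratic: x = (−Ka1 + √(Ka1² + 4·Ka1·C₀))/2 = 2.96 × 10^-2 M
pH = −log(2.96 × 10^-2) = 1.53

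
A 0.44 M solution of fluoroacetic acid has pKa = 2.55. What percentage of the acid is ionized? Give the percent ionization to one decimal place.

7.7%

FCH2COOH ⇌ FCH2COO- + H+; let x = [H+] at equilibrium.
Ka = 10^(−2.55) = 2.82 × 10^-3
Solve x² + 0.00282x − 0.00124 = 0 → x = 3.38 × 10^-2 M
Fraction ionized = 3.38 × 10^-2 / 0.44 = 0.0768 → 7.7%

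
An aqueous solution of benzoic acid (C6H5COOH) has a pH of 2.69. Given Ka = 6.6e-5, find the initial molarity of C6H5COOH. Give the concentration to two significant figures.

[H+] = 10^(-2.69) = 2.04 × 10^-3 M = x
Ka = x²/(C₀ − x) ⇒ C₀ = x + x²/Ka
C₀ = 2.04 × 10^-3 + (2.04 × 10^-3)²/(6.6 × 10^-5) = 6.51 × 10^-2 M

C₀ = 6.5 × 10^-2 M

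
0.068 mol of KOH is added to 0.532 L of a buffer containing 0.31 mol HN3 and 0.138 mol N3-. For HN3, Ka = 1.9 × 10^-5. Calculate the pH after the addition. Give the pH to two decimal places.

pH = 4.65

OH- converts HN3 to N3-: HN3 → 0.242 mol, N3- → 0.206 mol.
pKa = −log(1.9 × 10^-5) = 4.721
Henderson–Hasselbalch with mole ratio 0.206/0.242: pH = 4.721 + (-0.070)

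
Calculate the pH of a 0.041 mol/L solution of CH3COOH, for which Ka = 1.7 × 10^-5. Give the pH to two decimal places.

pH = 3.08

CH3COOH ⇌ CH3COO- + H+
From the ICE table, Ka = [H+]²/(0.041 − [H+]) = 1.7 × 10^-5.
Since Ka ≪ C₀, [H+] ≈ √(Ka·C₀) = 8.35 × 10^-4 M.
Check: 2% ionized — well under 5%, approximation valid.
pH = −log(8.35 × 10^-4) = 3.08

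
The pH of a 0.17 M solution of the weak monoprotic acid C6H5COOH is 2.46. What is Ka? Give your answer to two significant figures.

[H+] = 10^(-2.46) = 3.47 × 10^-3 M
At equilibrium [HA] = 0.17 − 3.47 × 10^-3 = 1.67 × 10^-1 M
Ka = [H+][A-]/[HA] = (3.47 × 10^-3)² / 1.67 × 10^-1 = 7.2 × 10^-5

Ka = 7.2 × 10^-5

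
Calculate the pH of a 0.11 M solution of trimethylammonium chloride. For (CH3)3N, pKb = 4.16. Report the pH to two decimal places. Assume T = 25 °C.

pH = 5.40

(CH3)3NH+ is the conjugate acid of the weak base (CH3)3N.
Kb = 10^(−4.16) = 6.92 × 10^-5
Ka = Kw/Kb = 1.0×10^-14 / 6.92 × 10^-5 = 1.45 × 10^-10
From the ICE table, Ka = x²/(0.11 − x) = 1.45 × 10^-10.
Neglecting x in the denominator: x = √(1.45 × 10^-10 × 0.11) = 3.99 × 10^-6 M
pH = −log(3.99 × 10^-6) = 5.40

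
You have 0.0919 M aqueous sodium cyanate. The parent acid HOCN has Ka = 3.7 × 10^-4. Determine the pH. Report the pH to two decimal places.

OCN- is the conjugate base of the weak acid HOCN.
Kb = Kw/Ka = 1.0×10^-14 / 3.7 × 10^-4 = 2.70 × 10^-11
From the ICE table, Kb = [OH-]²/(0.0919 − [OH-]) = 2.70 × 10^-11.
Since Kb ≪ C₀, [OH-] ≈ √(Kb·C₀) = 1.58 × 10^-6 M.
([OH-]/C₀ = 0.0017% < 5%, so the approximation holds.)
pOH = 5.80, so pH = 14.00 − pOH = 8.20

pH = 8.20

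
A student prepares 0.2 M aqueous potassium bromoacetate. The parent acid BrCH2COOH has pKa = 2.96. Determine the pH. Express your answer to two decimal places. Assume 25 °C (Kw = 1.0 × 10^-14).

BrCH2COO- is the conjugate base of the weak acid BrCH2COOH.
Ka = 10^(−2.96) = 1.10 × 10^-3
Kb = Kw/Ka = 1.0×10^-14 / 1.10 × 10^-3 = 9.09 × 10^-12
From the ICE table, Kb = [OH-]²/(0.2 − [OH-]) = 9.09 × 10^-12.
Since Kb ≪ C₀, [OH-] ≈ √(Kb·C₀) = 1.35 × 10^-6 M.
Check: 0.00067% ionized — well under 5%, approximation valid.
pOH = 5.87, so pH = 14.00 − pOH = 8.13

pH = 8.13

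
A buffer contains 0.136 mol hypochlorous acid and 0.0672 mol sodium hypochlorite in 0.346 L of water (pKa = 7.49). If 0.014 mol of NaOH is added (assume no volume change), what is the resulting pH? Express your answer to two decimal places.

After neutralization: n(HOCl) = 0.122 mol, n(OCl-) = 0.0812 mol.
pH = pKa + log(n_OCl-/n_HOCl) = 7.49 + log(0.0812/0.122) = 7.49 + (-0.177)

pH = 7.31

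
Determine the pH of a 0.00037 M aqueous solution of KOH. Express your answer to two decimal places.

KOH is a strong base; [OH-] = 0.00037 M.
pOH = -log(0.00037) = 3.43
pH = 14.00 - 3.43 = 10.57

pH = 10.57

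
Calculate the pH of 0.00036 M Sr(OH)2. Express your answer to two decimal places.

Sr(OH)2 is a strong base (each formula unit releases 2 OH-); [OH-] = 0.00072 M.
pOH = -log(0.00072) = 3.14
pH = 14.00 - 3.14 = 10.86

pH = 10.86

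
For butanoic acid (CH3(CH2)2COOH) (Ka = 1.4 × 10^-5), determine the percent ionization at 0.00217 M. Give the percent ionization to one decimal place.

CH3(CH2)2COOH ⇌ CH3(CH2)2COO- + H+; let x = [H+] at equilibrium.
Ka = x²/(C₀ − x); solving the quadratic gives x = 1.67 × 10^-4 M.
Fraction ionized = 1.67 × 10^-4 / 0.00217 = 0.0770 → 7.7%

7.7%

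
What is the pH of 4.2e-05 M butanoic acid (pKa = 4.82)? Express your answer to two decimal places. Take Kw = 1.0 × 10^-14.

pH = 4.73

CH3(CH2)2COOH ⇌ CH3(CH2)2COO- + H+
Ka = 10^(−4.82) = 1.51 × 10^-5
From the ICE table, Ka = [H+]²/(4.2e-05 − [H+]) = 1.51 × 10^-5.
Here C₀/Ka ≈ 2.78, so the small-[H+] approximation fails. Use the quadratic:
[H+] = [−1.51e-05 + √(1.51e-05² + 2.54e-09)]/2 = 1.87 × 10^-5 M
pH = −log(1.87 × 10^-5) = 4.73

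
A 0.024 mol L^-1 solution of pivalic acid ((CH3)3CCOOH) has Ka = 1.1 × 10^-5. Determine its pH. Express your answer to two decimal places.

(CH3)3CCOOH ⇌ (CH3)3CCOO- + H+
From the ICE table, Ka = x²/(0.024 − x) = 1.1 × 10^-5.
Since Ka ≪ C₀, x ≈ √(Ka·C₀) = 5.14 × 10^-4 M.
pH = −log[H+] = −log(5.14 × 10^-4) = 3.29

pH = 3.29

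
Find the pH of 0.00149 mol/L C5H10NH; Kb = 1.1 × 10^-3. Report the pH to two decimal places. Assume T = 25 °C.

pH = 10.93

C5H10NH + H2O ⇌ C5H10NH2+ + OH-
Kb = [OH-]²/(0.00149 − [OH-]) = 1.1 × 10^-3
[OH-] is not negligible relative to C₀; solve [OH-]² + 0.0011·[OH-] − 1.64e-06 = 0.
[OH-] = [−0.0011 + √(0.0011² + 6.56e-06)]/2 = 8.43 × 10^-4 M
pOH = 3.07, so pH = 14.00 − pOH = 10.93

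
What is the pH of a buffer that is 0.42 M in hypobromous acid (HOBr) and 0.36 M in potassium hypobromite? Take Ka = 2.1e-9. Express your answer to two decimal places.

pKa = −log(2.1 × 10^-9) = 8.678
Henderson–Hasselbalch: pH = pKa + log([OBr-]/[HOBr]) = 8.678 + log(0.36/0.42)
pH = 8.678 + (-0.067) = 8.61

pH = 8.61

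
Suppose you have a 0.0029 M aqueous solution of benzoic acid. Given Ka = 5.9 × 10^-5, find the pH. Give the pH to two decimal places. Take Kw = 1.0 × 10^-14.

pH = 3.41

C6H5COOH ⇌ C6H5COO- + H+
From the ICE table, Ka = x²/(0.0029 − x) = 5.9 × 10^-5.
The 5% rule fails; solving x² + Ka·x − Ka·C₀ = 0 exactly:
x = [−5.9e-05 + √(5.9e-05² + 6.84e-07)]/2 = 3.85 × 10^-4 M
pH = −log(3.85 × 10^-4) = 3.41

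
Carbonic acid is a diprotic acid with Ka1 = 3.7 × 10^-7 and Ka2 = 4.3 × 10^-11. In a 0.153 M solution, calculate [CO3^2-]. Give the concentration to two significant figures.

4.3 × 10^-11 M

First ionization gives [H+] ≈ [HCO3-] = 2.38 × 10^-4 M.
Second step: Ka2 = [H+][CO3^2-]/[HCO3-] ≈ [CO3^2-] (since [H+] ≈ [HCO3-]).
So [CO3^2-] ≈ Ka2.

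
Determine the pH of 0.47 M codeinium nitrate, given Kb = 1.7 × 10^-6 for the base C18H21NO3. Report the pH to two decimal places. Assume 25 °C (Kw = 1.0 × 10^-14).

pH = 4.28

C18H22NO3+ is the conjugate acid of the weak base C18H21NO3.
Ka = Kw/Kb = 1.0×10^-14 / 1.7 × 10^-6 = 5.88 × 10^-9
From the ICE table, Ka = [H+]²/(0.47 − [H+]) = 5.88 × 10^-9.
Since Ka ≪ C₀, [H+] ≈ √(Ka·C₀) = 5.26 × 10^-5 M.
pH = −log(5.26 × 10^-5) = 4.28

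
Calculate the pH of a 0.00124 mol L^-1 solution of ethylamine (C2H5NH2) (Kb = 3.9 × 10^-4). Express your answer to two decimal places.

pH = 10.72

C2H5NH2 + H2O ⇌ C2H5NH3+ + OH-
Kb = x²/(0.00124 − x) = 3.9 × 10^-4
x is not negligible relative to C₀; solve x² + 0.00039·x − 4.84e-07 = 0.
x = [−0.00039 + √(0.00039² + 1.93e-06)]/2 = 5.27 × 10^-4 M
pOH = 3.28, so pH = 14.00 − pOH = 10.72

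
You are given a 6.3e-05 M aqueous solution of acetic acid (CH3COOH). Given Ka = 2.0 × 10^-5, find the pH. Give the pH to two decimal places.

pH = 4.57

CH3COOH ⇌ CH3COO- + H+
Let x = [H+] at equilibrium. Ka = x²/(6.3e-05 − x).
Here C₀/Ka ≈ 3.15, so the small-x approximation fails. Use the quadratic:
x = (−Ka + √(Ka² + 4·Ka·C₀))/2 = 2.69 × 10^-5 M
pH = −log(2.69 × 10^-5) = 4.57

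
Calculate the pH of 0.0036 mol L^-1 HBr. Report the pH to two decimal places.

HBr is a strong acid and dissociates completely, so [H+] = 0.0036 M.
pH = -log(0.0036) = 2.44

pH = 2.44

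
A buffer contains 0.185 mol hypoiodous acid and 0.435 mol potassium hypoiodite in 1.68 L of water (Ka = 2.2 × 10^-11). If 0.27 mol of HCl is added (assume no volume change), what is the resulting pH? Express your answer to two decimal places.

Added H+ converts OI- to HOI: HOI → 0.455 mol, OI- → 0.165 mol.
pKa = −log(2.2 × 10^-11) = 10.658
Henderson–Hasselbalch with mole ratio 0.165/0.455: pH = 10.658 + (-0.441)

pH = 10.22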